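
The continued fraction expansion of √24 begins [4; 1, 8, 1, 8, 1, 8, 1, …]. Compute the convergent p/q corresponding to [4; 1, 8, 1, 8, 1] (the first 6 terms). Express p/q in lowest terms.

485/99

Starting at the tail and folding back:
Start with 1.
8 + 1/(1/1) = 8 + 1/1 = 9/1
1 + 1/(9/1) = 1 + 1/9 = 10/9
8 + 1/(10/9) = 8 + 9/10 = 89/10
1 + 1/(89/10) = 1 + 10/89 = 99/89
4 + 1/(99/89) = 4 + 89/99 = 485/99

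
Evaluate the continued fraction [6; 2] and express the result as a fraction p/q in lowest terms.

Start with 2.
6 + 1/(2/1) = 6 + 1/2 = 13/2

13/2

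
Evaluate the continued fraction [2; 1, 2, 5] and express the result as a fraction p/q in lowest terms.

Compute successive convergents:
a_0 = 2: 2/1
a_1 = 1: 3/1
a_2 = 2: 8/3
a_3 = 5: 43/16

43/16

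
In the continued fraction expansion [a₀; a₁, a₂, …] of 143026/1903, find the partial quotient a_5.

2

⌊143026/1903⌋ = 75, remainder 301
⌊1903/301⌋ = 6, remainder 97
⌊301/97⌋ = 3, remainder 10
⌊97/10⌋ = 9, remainder 7
⌊10/7⌋ = 1, remainder 3
⌊7/3⌋ = 2, remainder 1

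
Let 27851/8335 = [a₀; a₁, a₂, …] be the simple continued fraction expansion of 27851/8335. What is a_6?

27851 = 3·8335 + 2846, so a_0 = 3
8335 = 2·2846 + 2643, so a_1 = 2
2846 = 1·2643 + 203, so a_2 = 1
2643 = 13·203 + 4, so a_3 = 13
203 = 50·4 + 3, so a_4 = 50
4 = 1·3 + 1, so a_5 = 1
3 = 3·1 + 0, so a_6 = 3

3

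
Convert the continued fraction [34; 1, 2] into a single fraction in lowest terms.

Work from the innermost term outward:
Start with 2.
1 + 1/(2/1) = 1 + 1/2 = 3/2
34 + 1/(3/2) = 34 + 2/3 = 104/3

104/3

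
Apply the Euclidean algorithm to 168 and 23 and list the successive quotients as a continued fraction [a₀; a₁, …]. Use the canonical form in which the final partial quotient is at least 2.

Repeatedly divide and take the remainder:
⌊168/23⌋ = 7, remainder 7
⌊23/7⌋ = 3, remainder 2
⌊7/2⌋ = 3, remainder 1
⌊2/1⌋ = 2, remainder 0

[7; 3, 3, 2]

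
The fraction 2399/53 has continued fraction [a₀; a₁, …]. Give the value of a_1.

2399 ÷ 53 → quotient 45, remainder 14
53 ÷ 14 → quotient 3, remainder 11

3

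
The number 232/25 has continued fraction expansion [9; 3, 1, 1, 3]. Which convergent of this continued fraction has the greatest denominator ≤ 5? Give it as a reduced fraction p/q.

List convergents until the denominator exceeds the bound:
a_0 = 9: 9/1  (≤ bound)
a_1 = 3: 28/3  (≤ bound)
a_2 = 1: 37/4  (≤ bound)
a_3 = 1: 65/7  (> 5, stop)

37/4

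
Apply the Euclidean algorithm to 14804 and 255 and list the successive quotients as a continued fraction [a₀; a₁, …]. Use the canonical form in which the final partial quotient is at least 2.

14804 ÷ 255 → quotient 58, remainder 14
255 ÷ 14 → quotient 18, remainder 3
14 ÷ 3 → quotient 4, remainder 2
3 ÷ 2 → quotient 1, remainder 1
2 ÷ 1 → quotient 2, remainder 0

[58; 18, 4, 1, 2]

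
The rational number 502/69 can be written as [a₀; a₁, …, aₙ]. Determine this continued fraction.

⌊502/69⌋ = 7, remainder 19
⌊69/19⌋ = 3, remainder 12
⌊19/12⌋ = 1, remainder 7
⌊12/7⌋ = 1, remainder 5
⌊7/5⌋ = 1, remainder 2
⌊5/2⌋ = 2, remainder 1
⌊2/1⌋ = 2, remainder 0

[7; 3, 1, 1, 1, 2, 2]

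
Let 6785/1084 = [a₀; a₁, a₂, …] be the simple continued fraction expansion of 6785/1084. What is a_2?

1

6785 ÷ 1084 → quotient 6, remainder 281
1084 ÷ 281 → quotient 3, remainder 241
281 ÷ 241 → quotient 1, remainder 40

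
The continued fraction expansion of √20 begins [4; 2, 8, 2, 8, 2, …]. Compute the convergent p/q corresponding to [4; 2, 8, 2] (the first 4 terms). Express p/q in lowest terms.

Work from the innermost term outward:
Start with 2.
8 + 1/(2/1) = 8 + 1/2 = 17/2
2 + 1/(17/2) = 2 + 2/17 = 36/17
4 + 1/(36/17) = 4 + 17/36 = 161/36

161/36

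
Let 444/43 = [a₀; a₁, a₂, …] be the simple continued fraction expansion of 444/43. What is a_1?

3

444 ÷ 43 → quotient 10, remainder 14
43 ÷ 14 → quotient 3, remainder 1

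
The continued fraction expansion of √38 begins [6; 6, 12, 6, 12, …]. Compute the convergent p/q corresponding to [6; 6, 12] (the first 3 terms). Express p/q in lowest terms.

450/73

a_0 = 6: 6/1
a_1 = 6: 37/6
a_2 = 12: 450/73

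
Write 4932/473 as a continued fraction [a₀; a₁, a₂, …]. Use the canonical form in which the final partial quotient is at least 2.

[10; 2, 2, 1, 12, 1, 4]

4932 ÷ 473 → quotient 10, remainder 202
473 ÷ 202 → quotient 2, remainder 69
202 ÷ 69 → quotient 2, remainder 64
69 ÷ 64 → quotient 1, remainder 5
64 ÷ 5 → quotient 12, remainder 4
5 ÷ 4 → quotient 1, remainder 1
4 ÷ 1 → quotient 4, remainder 0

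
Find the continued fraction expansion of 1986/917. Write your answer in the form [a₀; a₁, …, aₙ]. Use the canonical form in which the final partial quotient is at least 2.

[2; 6, 30, 2, 2]

⌊1986/917⌋ = 2, remainder 152
⌊917/152⌋ = 6, remainder 5
⌊152/5⌋ = 30, remainder 2
⌊5/2⌋ = 2, remainder 1
⌊2/1⌋ = 2, remainder 0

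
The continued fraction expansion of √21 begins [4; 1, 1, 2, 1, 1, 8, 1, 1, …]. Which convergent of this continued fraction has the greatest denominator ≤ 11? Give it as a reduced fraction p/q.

32/7

List convergents until the denominator exceeds the bound:
a_0 = 4: 4/1  (≤ bound)
a_1 = 1: 5/1  (≤ bound)
a_2 = 1: 9/2  (≤ bound)
a_3 = 2: 23/5  (≤ bound)
a_4 = 1: 32/7  (≤ bound)
a_5 = 1: 55/12  (> 11, stop)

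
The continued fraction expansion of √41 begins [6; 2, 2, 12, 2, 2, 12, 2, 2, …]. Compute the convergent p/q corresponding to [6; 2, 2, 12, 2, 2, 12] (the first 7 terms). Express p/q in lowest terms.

25414/3969

Use the convergent recurrence hₖ = aₖ·hₖ₋₁ + hₖ₋₂ (and likewise for the denominators kₖ):
a_0 = 6: 6/1
a_1 = 2: 13/2
a_2 = 2: 32/5
a_3 = 12: 397/62
a_4 = 2: 826/129
a_5 = 2: 2049/320
a_6 = 12: 25414/3969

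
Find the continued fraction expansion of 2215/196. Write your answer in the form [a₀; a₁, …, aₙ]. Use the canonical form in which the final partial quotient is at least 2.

[11; 3, 3, 9, 2]

2215 ÷ 196 → quotient 11, remainder 59
196 ÷ 59 → quotient 3, remainder 19
59 ÷ 19 → quotient 3, remainder 2
19 ÷ 2 → quotient 9, remainder 1
2 ÷ 1 → quotient 2, remainder 0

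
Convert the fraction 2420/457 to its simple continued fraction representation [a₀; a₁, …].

2420 ÷ 457 → quotient 5, remainder 135
457 ÷ 135 → quotient 3, remainder 52
135 ÷ 52 → quotient 2, remainder 31
52 ÷ 31 → quotient 1, remainder 21
31 ÷ 21 → quotient 1, remainder 10
21 ÷ 10 → quotient 2, remainder 1
10 ÷ 1 → quotient 10, remainder 0

[5; 3, 2, 1, 1, 2, 10]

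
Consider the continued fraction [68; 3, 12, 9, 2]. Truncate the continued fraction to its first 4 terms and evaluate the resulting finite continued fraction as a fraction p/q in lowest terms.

22957/336

Start with 9.
12 + 1/(9/1) = 12 + 1/9 = 109/9
3 + 1/(109/9) = 3 + 9/109 = 336/109
68 + 1/(336/109) = 68 + 109/336 = 22957/336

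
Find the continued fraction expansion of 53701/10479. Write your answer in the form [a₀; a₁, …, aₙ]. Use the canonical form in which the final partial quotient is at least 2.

[5; 8, 42, 7, 1, 3]

53701 ÷ 10479 → quotient 5, remainder 1306
10479 ÷ 1306 → quotient 8, remainder 31
1306 ÷ 31 → quotient 42, remainder 4
31 ÷ 4 → quotient 7, remainder 3
4 ÷ 3 → quotient 1, remainder 1
3 ÷ 1 → quotient 3, remainder 0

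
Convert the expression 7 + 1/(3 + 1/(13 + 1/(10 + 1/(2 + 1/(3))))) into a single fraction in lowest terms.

Start with 3.
2 + 1/(3/1) = 2 + 1/3 = 7/3
10 + 1/(7/3) = 10 + 3/7 = 73/7
13 + 1/(73/7) = 13 + 7/73 = 956/73
3 + 1/(956/73) = 3 + 73/956 = 2941/956
7 + 1/(2941/956) = 7 + 956/2941 = 21543/2941

21543/2941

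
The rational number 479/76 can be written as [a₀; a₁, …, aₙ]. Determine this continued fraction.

Run the Euclidean algorithm, recording each quotient:
⌊479/76⌋ = 6, remainder 23
⌊76/23⌋ = 3, remainder 7
⌊23/7⌋ = 3, remainder 2
⌊7/2⌋ = 3, remainder 1
⌊2/1⌋ = 2, remainder 0

[6; 3, 3, 3, 2]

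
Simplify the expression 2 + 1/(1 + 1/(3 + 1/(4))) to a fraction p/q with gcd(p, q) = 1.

Start with 4.
3 + 1/(4/1) = 3 + 1/4 = 13/4
1 + 1/(13/4) = 1 + 4/13 = 17/13
2 + 1/(17/13) = 2 + 13/17 = 47/17

47/17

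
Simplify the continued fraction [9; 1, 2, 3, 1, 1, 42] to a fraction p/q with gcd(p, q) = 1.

Compute successive convergents:
a_0 = 9: 9/1
a_1 = 1: 10/1
a_2 = 2: 29/3
a_3 = 3: 97/10
a_4 = 1: 126/13
a_5 = 1: 223/23
a_6 = 42: 9492/979

9492/979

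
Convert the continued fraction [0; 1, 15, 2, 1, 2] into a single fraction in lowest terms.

123/131

Start with 2.
1 + 1/(2/1) = 1 + 1/2 = 3/2
2 + 1/(3/2) = 2 + 2/3 = 8/3
15 + 1/(8/3) = 15 + 3/8 = 123/8
1 + 1/(123/8) = 1 + 8/123 = 131/123
0 + 1/(131/123) = 0 + 123/131 = 123/131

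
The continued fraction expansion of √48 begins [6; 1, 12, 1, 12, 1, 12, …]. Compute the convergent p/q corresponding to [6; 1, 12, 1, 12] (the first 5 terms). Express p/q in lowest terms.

1254/181

a_0 = 6: 6/1
a_1 = 1: 7/1
a_2 = 12: 90/13
a_3 = 1: 97/14
a_4 = 12: 1254/181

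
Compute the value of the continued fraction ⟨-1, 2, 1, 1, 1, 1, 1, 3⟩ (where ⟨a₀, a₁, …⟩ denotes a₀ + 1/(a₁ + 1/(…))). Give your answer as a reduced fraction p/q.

a_0 = -1: -1/1
a_1 = 2: -1/2
a_2 = 1: -2/3
a_3 = 1: -3/5
a_4 = 1: -5/8
a_5 = 1: -8/13
a_6 = 1: -13/21
a_7 = 3: -47/76

-47/76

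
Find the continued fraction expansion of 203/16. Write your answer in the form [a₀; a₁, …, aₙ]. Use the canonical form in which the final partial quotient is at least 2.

203 ÷ 16 → quotient 12, remainder 11
16 ÷ 11 → quotient 1, remainder 5
11 ÷ 5 → quotient 2, remainder 1
5 ÷ 1 → quotient 5, remainder 0

[12; 1, 2, 5]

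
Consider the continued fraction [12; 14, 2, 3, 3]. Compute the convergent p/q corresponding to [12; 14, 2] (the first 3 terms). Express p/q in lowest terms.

a_0 = 12: 12/1
a_1 = 14: 169/14
a_2 = 2: 350/29

350/29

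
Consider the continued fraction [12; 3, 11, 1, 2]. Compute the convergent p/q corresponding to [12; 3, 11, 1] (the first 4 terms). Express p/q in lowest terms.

Start with 1.
11 + 1/(1/1) = 11 + 1/1 = 12/1
3 + 1/(12/1) = 3 + 1/12 = 37/12
12 + 1/(37/12) = 12 + 12/37 = 456/37

456/37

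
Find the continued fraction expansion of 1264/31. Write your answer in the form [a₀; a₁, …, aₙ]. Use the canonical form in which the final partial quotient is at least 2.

[40; 1, 3, 2, 3]

Repeatedly divide and take the remainder:
1264 = 40·31 + 24, so a_0 = 40
31 = 1·24 + 7, so a_1 = 1
24 = 3·7 + 3, so a_2 = 3
7 = 2·3 + 1, so a_3 = 2
3 = 3·1 + 0, so a_4 = 3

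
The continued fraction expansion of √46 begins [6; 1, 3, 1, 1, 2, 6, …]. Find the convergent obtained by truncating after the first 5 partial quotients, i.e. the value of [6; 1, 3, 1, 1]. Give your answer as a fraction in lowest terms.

Start with 1.
1 + 1/(1/1) = 1 + 1/1 = 2/1
3 + 1/(2/1) = 3 + 1/2 = 7/2
1 + 1/(7/2) = 1 + 2/7 = 9/7
6 + 1/(9/7) = 6 + 7/9 = 61/9

61/9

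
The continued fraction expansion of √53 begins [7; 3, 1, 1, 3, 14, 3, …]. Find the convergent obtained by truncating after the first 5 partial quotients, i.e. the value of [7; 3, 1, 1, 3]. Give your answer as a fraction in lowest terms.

182/25

Compute successive convergents:
a_0 = 7: 7/1
a_1 = 3: 22/3
a_2 = 1: 29/4
a_3 = 1: 51/7
a_4 = 3: 182/25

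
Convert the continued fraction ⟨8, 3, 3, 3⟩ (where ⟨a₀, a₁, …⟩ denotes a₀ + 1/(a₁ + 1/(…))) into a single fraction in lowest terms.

a_0 = 8: 8/1
a_1 = 3: 25/3
a_2 = 3: 83/10
a_3 = 3: 274/33

274/33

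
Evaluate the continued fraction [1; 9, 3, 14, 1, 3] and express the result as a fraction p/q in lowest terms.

1869/1688

a_0 = 1: 1/1
a_1 = 9: 10/9
a_2 = 3: 31/28
a_3 = 14: 444/401
a_4 = 1: 475/429
a_5 = 3: 1869/1688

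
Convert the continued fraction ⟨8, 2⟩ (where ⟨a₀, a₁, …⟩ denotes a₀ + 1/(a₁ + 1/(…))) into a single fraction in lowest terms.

17/2

a_0 = 8: 8/1
a_1 = 2: 17/2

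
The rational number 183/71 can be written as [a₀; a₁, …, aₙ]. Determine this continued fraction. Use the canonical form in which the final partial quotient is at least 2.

183 ÷ 71 → quotient 2, remainder 41
71 ÷ 41 → quotient 1, remainder 30
41 ÷ 30 → quotient 1, remainder 11
30 ÷ 11 → quotient 2, remainder 8
11 ÷ 8 → quotient 1, remainder 3
8 ÷ 3 → quotient 2, remainder 2
3 ÷ 2 → quotient 1, remainder 1
2 ÷ 1 → quotient 2, remainder 0

[2; 1, 1, 2, 1, 2, 1, 2]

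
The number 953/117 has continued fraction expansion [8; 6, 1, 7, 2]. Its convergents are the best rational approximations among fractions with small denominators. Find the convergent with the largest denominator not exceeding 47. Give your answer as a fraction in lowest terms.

a_0 = 8: 8/1  (≤ bound)
a_1 = 6: 49/6  (≤ bound)
a_2 = 1: 57/7  (≤ bound)
a_3 = 7: 448/55  (> 47, stop)

57/7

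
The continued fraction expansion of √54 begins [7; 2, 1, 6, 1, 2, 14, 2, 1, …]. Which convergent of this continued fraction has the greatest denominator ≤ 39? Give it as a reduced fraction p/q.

a_0 = 7: 7/1  (≤ bound)
a_1 = 2: 15/2  (≤ bound)
a_2 = 1: 22/3  (≤ bound)
a_3 = 6: 147/20  (≤ bound)
a_4 = 1: 169/23  (≤ bound)
a_5 = 2: 485/66  (> 39, stop)

169/23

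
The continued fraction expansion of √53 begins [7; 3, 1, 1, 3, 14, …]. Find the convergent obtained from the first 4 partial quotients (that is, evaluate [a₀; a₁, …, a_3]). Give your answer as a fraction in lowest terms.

51/7

Build up convergents one term at a time:
a_0 = 7: 7/1
a_1 = 3: 22/3
a_2 = 1: 29/4
a_3 = 1: 51/7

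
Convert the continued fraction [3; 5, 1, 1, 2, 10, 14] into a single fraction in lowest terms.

Collapse the nested fraction from the inside out:
Start with 14.
10 + 1/(14/1) = 10 + 1/14 = 141/14
2 + 1/(141/14) = 2 + 14/141 = 296/141
1 + 1/(296/141) = 1 + 141/296 = 437/296
1 + 1/(437/296) = 1 + 296/437 = 733/437
5 + 1/(733/437) = 5 + 437/733 = 4102/733
3 + 1/(4102/733) = 3 + 733/4102 = 13039/4102

13039/4102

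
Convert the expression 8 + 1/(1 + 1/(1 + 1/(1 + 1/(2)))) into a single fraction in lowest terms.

69/8

Start with 2.
1 + 1/(2/1) = 1 + 1/2 = 3/2
1 + 1/(3/2) = 1 + 2/3 = 5/3
1 + 1/(5/3) = 1 + 3/5 = 8/5
8 + 1/(8/5) = 8 + 5/8 = 69/8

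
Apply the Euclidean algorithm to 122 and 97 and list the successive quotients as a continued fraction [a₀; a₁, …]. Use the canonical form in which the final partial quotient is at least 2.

[1; 3, 1, 7, 3]

Apply division with remainder until the remainder is 0:
122 ÷ 97 → quotient 1, remainder 25
97 ÷ 25 → quotient 3, remainder 22
25 ÷ 22 → quotient 1, remainder 3
22 ÷ 3 → quotient 7, remainder 1
3 ÷ 1 → quotient 3, remainder 0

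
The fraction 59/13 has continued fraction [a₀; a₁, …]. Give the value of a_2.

1

59 = 4·13 + 7, so a_0 = 4
13 = 1·7 + 6, so a_1 = 1
7 = 1·6 + 1, so a_2 = 1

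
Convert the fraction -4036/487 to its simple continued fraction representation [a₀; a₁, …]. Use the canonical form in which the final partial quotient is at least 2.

[-9; 1, 2, 2, 11, 6]

-4036 = -9·487 + 347, so a_0 = -9
487 = 1·347 + 140, so a_1 = 1
347 = 2·140 + 67, so a_2 = 2
140 = 2·67 + 6, so a_3 = 2
67 = 11·6 + 1, so a_4 = 11
6 = 6·1 + 0, so a_5 = 6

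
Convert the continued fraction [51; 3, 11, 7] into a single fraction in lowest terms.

Start with 7.
11 + 1/(7/1) = 11 + 1/7 = 78/7
3 + 1/(78/7) = 3 + 7/78 = 241/78
51 + 1/(241/78) = 51 + 78/241 = 12369/241

12369/241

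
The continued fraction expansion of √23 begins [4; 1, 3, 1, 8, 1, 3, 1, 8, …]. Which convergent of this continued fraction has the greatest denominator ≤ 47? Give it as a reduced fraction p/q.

211/44

List convergents until the denominator exceeds the bound:
a_0 = 4: 4/1  (≤ bound)
a_1 = 1: 5/1  (≤ bound)
a_2 = 3: 19/4  (≤ bound)
a_3 = 1: 24/5  (≤ bound)
a_4 = 8: 211/44  (≤ bound)
a_5 = 1: 235/49  (> 47, stop)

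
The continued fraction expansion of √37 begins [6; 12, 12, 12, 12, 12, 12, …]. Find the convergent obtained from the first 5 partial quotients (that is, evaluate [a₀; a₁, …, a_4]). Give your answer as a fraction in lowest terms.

Build up convergents one term at a time:
a_0 = 6: 6/1
a_1 = 12: 73/12
a_2 = 12: 882/145
a_3 = 12: 10657/1752
a_4 = 12: 128766/21169

128766/21169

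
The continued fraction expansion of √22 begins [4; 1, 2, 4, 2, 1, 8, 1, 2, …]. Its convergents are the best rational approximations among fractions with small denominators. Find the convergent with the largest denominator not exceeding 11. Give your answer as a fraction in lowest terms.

14/3

List convergents until the denominator exceeds the bound:
a_0 = 4: 4/1  (≤ bound)
a_1 = 1: 5/1  (≤ bound)
a_2 = 2: 14/3  (≤ bound)
a_3 = 4: 61/13  (> 11, stop)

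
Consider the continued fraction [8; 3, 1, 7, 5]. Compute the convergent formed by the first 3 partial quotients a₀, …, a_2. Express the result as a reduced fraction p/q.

33/4

Compute successive convergents:
a_0 = 8: 8/1
a_1 = 3: 25/3
a_2 = 1: 33/4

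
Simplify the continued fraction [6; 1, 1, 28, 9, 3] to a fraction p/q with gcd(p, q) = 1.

a_0 = 6: 6/1
a_1 = 1: 7/1
a_2 = 1: 13/2
a_3 = 28: 371/57
a_4 = 9: 3352/515
a_5 = 3: 10427/1602

10427/1602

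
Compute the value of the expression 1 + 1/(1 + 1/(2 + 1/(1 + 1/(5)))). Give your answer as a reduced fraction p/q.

Starting at the tail and folding back:
Start with 5.
1 + 1/(5/1) = 1 + 1/5 = 6/5
2 + 1/(6/5) = 2 + 5/6 = 17/6
1 + 1/(17/6) = 1 + 6/17 = 23/17
1 + 1/(23/17) = 1 + 17/23 = 40/23

40/23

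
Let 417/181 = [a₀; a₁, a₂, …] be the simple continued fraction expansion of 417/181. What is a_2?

3

⌊417/181⌋ = 2, remainder 55
⌊181/55⌋ = 3, remainder 16
⌊55/16⌋ = 3, remainder 7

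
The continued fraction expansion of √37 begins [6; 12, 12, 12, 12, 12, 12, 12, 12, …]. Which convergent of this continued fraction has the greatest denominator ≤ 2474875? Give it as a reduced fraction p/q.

1555849/255780

List convergents until the denominator exceeds the bound:
a_0 = 6: 6/1  (≤ bound)
a_1 = 12: 73/12  (≤ bound)
a_2 = 12: 882/145  (≤ bound)
a_3 = 12: 10657/1752  (≤ bound)
a_4 = 12: 128766/21169  (≤ bound)
a_5 = 12: 1555849/255780  (≤ bound)
a_6 = 12: 18798954/3090529  (> 2474875, stop)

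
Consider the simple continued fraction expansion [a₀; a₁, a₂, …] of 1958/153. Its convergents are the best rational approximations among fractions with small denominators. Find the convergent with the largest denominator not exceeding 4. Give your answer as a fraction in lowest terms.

51/4

a_0 = 12: 12/1  (≤ bound)
a_1 = 1: 13/1  (≤ bound)
a_2 = 3: 51/4  (≤ bound)
a_3 = 1: 64/5  (> 4, stop)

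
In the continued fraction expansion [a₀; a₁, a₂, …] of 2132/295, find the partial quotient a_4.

2132 = 7·295 + 67, so a_0 = 7
295 = 4·67 + 27, so a_1 = 4
67 = 2·27 + 13, so a_2 = 2
27 = 2·13 + 1, so a_3 = 2
13 = 13·1 + 0, so a_4 = 13

13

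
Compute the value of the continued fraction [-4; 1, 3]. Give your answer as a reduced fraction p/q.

Start with 3.
1 + 1/(3/1) = 1 + 1/3 = 4/3
-4 + 1/(4/3) = -4 + 3/4 = -13/4

-13/4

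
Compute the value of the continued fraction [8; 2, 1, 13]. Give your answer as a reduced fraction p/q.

Start with 13.
1 + 1/(13/1) = 1 + 1/13 = 14/13
2 + 1/(14/13) = 2 + 13/14 = 41/14
8 + 1/(41/14) = 8 + 14/41 = 342/41

342/41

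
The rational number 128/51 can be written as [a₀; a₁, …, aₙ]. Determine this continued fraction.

[2; 1, 1, 25]

Apply division with remainder until the remainder is 0:
⌊128/51⌋ = 2, remainder 26
⌊51/26⌋ = 1, remainder 25
⌊26/25⌋ = 1, remainder 1
⌊25/1⌋ = 25, remainder 0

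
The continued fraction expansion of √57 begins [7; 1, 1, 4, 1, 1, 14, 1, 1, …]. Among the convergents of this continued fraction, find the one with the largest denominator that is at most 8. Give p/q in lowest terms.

List convergents until the denominator exceeds the bound:
a_0 = 7: 7/1  (≤ bound)
a_1 = 1: 8/1  (≤ bound)
a_2 = 1: 15/2  (≤ bound)
a_3 = 4: 68/9  (> 8, stop)

15/2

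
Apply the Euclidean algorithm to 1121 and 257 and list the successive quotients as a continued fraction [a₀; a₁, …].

1121 ÷ 257 → quotient 4, remainder 93
257 ÷ 93 → quotient 2, remainder 71
93 ÷ 71 → quotient 1, remainder 22
71 ÷ 22 → quotient 3, remainder 5
22 ÷ 5 → quotient 4, remainder 2
5 ÷ 2 → quotient 2, remainder 1
2 ÷ 1 → quotient 2, remainder 0

[4; 2, 1, 3, 4, 2, 2]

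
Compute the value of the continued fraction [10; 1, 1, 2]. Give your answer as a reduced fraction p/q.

53/5

Use the convergent recurrence hₖ = aₖ·hₖ₋₁ + hₖ₋₂ (and likewise for the denominators kₖ):
a_0 = 10: 10/1
a_1 = 1: 11/1
a_2 = 1: 21/2
a_3 = 2: 53/5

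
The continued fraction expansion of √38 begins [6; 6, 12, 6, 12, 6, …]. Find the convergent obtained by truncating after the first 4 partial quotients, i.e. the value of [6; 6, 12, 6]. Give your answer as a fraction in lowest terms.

2737/444

Start with 6.
12 + 1/(6/1) = 12 + 1/6 = 73/6
6 + 1/(73/6) = 6 + 6/73 = 444/73
6 + 1/(444/73) = 6 + 73/444 = 2737/444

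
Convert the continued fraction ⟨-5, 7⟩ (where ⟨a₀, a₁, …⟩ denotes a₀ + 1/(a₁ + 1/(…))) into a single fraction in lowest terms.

Work from the innermost term outward:
Start with 7.
-5 + 1/(7/1) = -5 + 1/7 = -34/7

-34/7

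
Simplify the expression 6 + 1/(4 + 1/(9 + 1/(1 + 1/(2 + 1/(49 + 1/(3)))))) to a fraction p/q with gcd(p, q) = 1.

110732/17735

Work from the innermost term outward:
Start with 3.
49 + 1/(3/1) = 49 + 1/3 = 148/3
2 + 1/(148/3) = 2 + 3/148 = 299/148
1 + 1/(299/148) = 1 + 148/299 = 447/299
9 + 1/(447/299) = 9 + 299/447 = 4322/447
4 + 1/(4322/447) = 4 + 447/4322 = 17735/4322
6 + 1/(17735/4322) = 6 + 4322/17735 = 110732/17735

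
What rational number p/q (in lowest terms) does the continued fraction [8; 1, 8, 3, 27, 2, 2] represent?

Starting at the tail and folding back:
Start with 2.
2 + 1/(2/1) = 2 + 1/2 = 5/2
27 + 1/(5/2) = 27 + 2/5 = 137/5
3 + 1/(137/5) = 3 + 5/137 = 416/137
8 + 1/(416/137) = 8 + 137/416 = 3465/416
1 + 1/(3465/416) = 1 + 416/3465 = 3881/3465
8 + 1/(3881/3465) = 8 + 3465/3881 = 34513/3881

34513/3881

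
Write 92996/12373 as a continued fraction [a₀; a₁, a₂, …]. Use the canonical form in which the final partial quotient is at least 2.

[7; 1, 1, 15, 12, 33]

Apply division with remainder until the remainder is 0:
92996 = 7·12373 + 6385, so a_0 = 7
12373 = 1·6385 + 5988, so a_1 = 1
6385 = 1·5988 + 397, so a_2 = 1
5988 = 15·397 + 33, so a_3 = 15
397 = 12·33 + 1, so a_4 = 12
33 = 33·1 + 0, so a_5 = 33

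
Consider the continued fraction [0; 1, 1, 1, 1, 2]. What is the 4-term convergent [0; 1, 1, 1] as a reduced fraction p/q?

Start with 1.
1 + 1/(1/1) = 1 + 1/1 = 2/1
1 + 1/(2/1) = 1 + 1/2 = 3/2
0 + 1/(3/2) = 0 + 2/3 = 2/3

2/3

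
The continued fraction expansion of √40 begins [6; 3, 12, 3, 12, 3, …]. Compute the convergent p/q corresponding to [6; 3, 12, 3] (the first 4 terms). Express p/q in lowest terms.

721/114

Compute successive convergents:
a_0 = 6: 6/1
a_1 = 3: 19/3
a_2 = 12: 234/37
a_3 = 3: 721/114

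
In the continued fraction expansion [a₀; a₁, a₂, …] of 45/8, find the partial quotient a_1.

1

⌊45/8⌋ = 5, remainder 5
⌊8/5⌋ = 1, remainder 3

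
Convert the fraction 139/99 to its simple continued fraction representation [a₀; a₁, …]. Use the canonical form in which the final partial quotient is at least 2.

[1; 2, 2, 9, 2]

Run the Euclidean algorithm, recording each quotient:
139 = 1·99 + 40, so a_0 = 1
99 = 2·40 + 19, so a_1 = 2
40 = 2·19 + 2, so a_2 = 2
19 = 9·2 + 1, so a_3 = 9
2 = 2·1 + 0, so a_4 = 2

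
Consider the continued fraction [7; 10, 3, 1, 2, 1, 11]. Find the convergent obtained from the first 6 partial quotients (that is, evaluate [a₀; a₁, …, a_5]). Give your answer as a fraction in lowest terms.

1093/154

Use the convergent recurrence hₖ = aₖ·hₖ₋₁ + hₖ₋₂ (and likewise for the denominators kₖ):
a_0 = 7: 7/1
a_1 = 10: 71/10
a_2 = 3: 220/31
a_3 = 1: 291/41
a_4 = 2: 802/113
a_5 = 1: 1093/154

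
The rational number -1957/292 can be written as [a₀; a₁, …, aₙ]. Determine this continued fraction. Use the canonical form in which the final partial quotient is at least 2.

Apply division with remainder until the remainder is 0:
⌊-1957/292⌋ = -7, remainder 87
⌊292/87⌋ = 3, remainder 31
⌊87/31⌋ = 2, remainder 25
⌊31/25⌋ = 1, remainder 6
⌊25/6⌋ = 4, remainder 1
⌊6/1⌋ = 6, remainder 0

[-7; 3, 2, 1, 4, 6]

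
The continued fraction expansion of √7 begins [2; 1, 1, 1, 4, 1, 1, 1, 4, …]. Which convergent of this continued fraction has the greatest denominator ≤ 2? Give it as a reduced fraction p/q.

List convergents until the denominator exceeds the bound:
a_0 = 2: 2/1  (≤ bound)
a_1 = 1: 3/1  (≤ bound)
a_2 = 1: 5/2  (≤ bound)
a_3 = 1: 8/3  (> 2, stop)

5/2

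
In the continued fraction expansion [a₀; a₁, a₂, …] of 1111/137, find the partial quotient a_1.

9

Apply division with remainder until the remainder is 0:
1111 = 8·137 + 15, so a_0 = 8
137 = 9·15 + 2, so a_1 = 9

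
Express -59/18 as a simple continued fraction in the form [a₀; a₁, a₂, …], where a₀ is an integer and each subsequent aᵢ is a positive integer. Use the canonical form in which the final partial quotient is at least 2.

-59 = -4·18 + 13, so a_0 = -4
18 = 1·13 + 5, so a_1 = 1
13 = 2·5 + 3, so a_2 = 2
5 = 1·3 + 2, so a_3 = 1
3 = 1·2 + 1, so a_4 = 1
2 = 2·1 + 0, so a_5 = 2

[-4; 1, 2, 1, 1, 2]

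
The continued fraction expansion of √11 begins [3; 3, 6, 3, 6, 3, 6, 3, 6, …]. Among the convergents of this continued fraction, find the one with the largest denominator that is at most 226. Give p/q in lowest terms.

a_0 = 3: 3/1  (≤ bound)
a_1 = 3: 10/3  (≤ bound)
a_2 = 6: 63/19  (≤ bound)
a_3 = 3: 199/60  (≤ bound)
a_4 = 6: 1257/379  (> 226, stop)

199/60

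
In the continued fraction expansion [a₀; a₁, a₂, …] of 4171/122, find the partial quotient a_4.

2

Repeatedly divide and take the remainder:
⌊4171/122⌋ = 34, remainder 23
⌊122/23⌋ = 5, remainder 7
⌊23/7⌋ = 3, remainder 2
⌊7/2⌋ = 3, remainder 1
⌊2/1⌋ = 2, remainder 0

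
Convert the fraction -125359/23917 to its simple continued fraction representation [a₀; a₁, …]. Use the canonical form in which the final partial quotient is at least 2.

[-6; 1, 3, 7, 30, 2, 2, 5]

Apply division with remainder until the remainder is 0:
-125359 = -6·23917 + 18143, so a_0 = -6
23917 = 1·18143 + 5774, so a_1 = 1
18143 = 3·5774 + 821, so a_2 = 3
5774 = 7·821 + 27, so a_3 = 7
821 = 30·27 + 11, so a_4 = 30
27 = 2·11 + 5, so a_5 = 2
11 = 2·5 + 1, so a_6 = 2
5 = 5·1 + 0, so a_7 = 5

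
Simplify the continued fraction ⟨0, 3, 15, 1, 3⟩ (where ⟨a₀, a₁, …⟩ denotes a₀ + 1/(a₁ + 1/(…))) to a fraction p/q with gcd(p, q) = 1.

63/193

Build up convergents one term at a time:
a_0 = 0: 0/1
a_1 = 3: 1/3
a_2 = 15: 15/46
a_3 = 1: 16/49
a_4 = 3: 63/193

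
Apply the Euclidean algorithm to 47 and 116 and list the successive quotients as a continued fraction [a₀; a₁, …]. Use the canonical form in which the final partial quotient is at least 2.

47 ÷ 116 → quotient 0, remainder 47
116 ÷ 47 → quotient 2, remainder 22
47 ÷ 22 → quotient 2, remainder 3
22 ÷ 3 → quotient 7, remainder 1
3 ÷ 1 → quotient 3, remainder 0

[0; 2, 2, 7, 3]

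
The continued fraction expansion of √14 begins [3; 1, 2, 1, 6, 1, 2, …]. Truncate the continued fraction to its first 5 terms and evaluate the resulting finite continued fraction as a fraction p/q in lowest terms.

101/27

Start with 6.
1 + 1/(6/1) = 1 + 1/6 = 7/6
2 + 1/(7/6) = 2 + 6/7 = 20/7
1 + 1/(20/7) = 1 + 7/20 = 27/20
3 + 1/(27/20) = 3 + 20/27 = 101/27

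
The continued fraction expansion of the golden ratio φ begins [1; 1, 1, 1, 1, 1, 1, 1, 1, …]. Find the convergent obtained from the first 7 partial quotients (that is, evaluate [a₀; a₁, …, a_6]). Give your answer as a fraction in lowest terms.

21/13

Start with 1.
1 + 1/(1/1) = 1 + 1/1 = 2/1
1 + 1/(2/1) = 1 + 1/2 = 3/2
1 + 1/(3/2) = 1 + 2/3 = 5/3
1 + 1/(5/3) = 1 + 3/5 = 8/5
1 + 1/(8/5) = 1 + 5/8 = 13/8
1 + 1/(13/8) = 1 + 8/13 = 21/13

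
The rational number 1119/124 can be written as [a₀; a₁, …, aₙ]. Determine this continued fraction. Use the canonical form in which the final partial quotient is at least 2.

[9; 41, 3]

1119 = 9·124 + 3, so a_0 = 9
124 = 41·3 + 1, so a_1 = 41
3 = 3·1 + 0, so a_2 = 3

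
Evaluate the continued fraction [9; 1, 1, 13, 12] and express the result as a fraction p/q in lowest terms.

3103/326

a_0 = 9: 9/1
a_1 = 1: 10/1
a_2 = 1: 19/2
a_3 = 13: 257/27
a_4 = 12: 3103/326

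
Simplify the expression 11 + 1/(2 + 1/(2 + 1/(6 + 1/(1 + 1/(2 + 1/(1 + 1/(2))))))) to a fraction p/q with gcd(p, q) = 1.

4471/392

a_0 = 11: 11/1
a_1 = 2: 23/2
a_2 = 2: 57/5
a_3 = 6: 365/32
a_4 = 1: 422/37
a_5 = 2: 1209/106
a_6 = 1: 1631/143
a_7 = 2: 4471/392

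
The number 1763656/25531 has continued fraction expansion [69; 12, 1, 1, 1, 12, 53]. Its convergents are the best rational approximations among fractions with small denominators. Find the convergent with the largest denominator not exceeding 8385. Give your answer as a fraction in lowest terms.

33227/481

a_0 = 69: 69/1  (≤ bound)
a_1 = 12: 829/12  (≤ bound)
a_2 = 1: 898/13  (≤ bound)
a_3 = 1: 1727/25  (≤ bound)
a_4 = 1: 2625/38  (≤ bound)
a_5 = 12: 33227/481  (≤ bound)
a_6 = 53: 1763656/25531  (> 8385, stop)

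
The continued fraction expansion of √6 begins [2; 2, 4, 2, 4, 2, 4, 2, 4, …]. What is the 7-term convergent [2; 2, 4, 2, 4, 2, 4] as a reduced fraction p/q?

Starting at the tail and folding back:
Start with 4.
2 + 1/(4/1) = 2 + 1/4 = 9/4
4 + 1/(9/4) = 4 + 4/9 = 40/9
2 + 1/(40/9) = 2 + 9/40 = 89/40
4 + 1/(89/40) = 4 + 40/89 = 396/89
2 + 1/(396/89) = 2 + 89/396 = 881/396
2 + 1/(881/396) = 2 + 396/881 = 2158/881

2158/881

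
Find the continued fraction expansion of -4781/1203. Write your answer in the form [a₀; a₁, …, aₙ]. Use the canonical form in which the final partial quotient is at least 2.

[-4; 38, 1, 4, 6]

-4781 ÷ 1203 → quotient -4, remainder 31
1203 ÷ 31 → quotient 38, remainder 25
31 ÷ 25 → quotient 1, remainder 6
25 ÷ 6 → quotient 4, remainder 1
6 ÷ 1 → quotient 6, remainder 0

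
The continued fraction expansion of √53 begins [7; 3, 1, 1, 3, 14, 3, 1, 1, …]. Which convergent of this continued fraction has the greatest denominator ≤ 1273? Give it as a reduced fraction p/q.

List convergents until the denominator exceeds the bound:
a_0 = 7: 7/1  (≤ bound)
a_1 = 3: 22/3  (≤ bound)
a_2 = 1: 29/4  (≤ bound)
a_3 = 1: 51/7  (≤ bound)
a_4 = 3: 182/25  (≤ bound)
a_5 = 14: 2599/357  (≤ bound)
a_6 = 3: 7979/1096  (≤ bound)
a_7 = 1: 10578/1453  (> 1273, stop)

7979/1096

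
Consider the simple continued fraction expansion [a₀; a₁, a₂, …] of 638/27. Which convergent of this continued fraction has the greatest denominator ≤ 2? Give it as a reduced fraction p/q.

47/2

List convergents until the denominator exceeds the bound:
a_0 = 23: 23/1  (≤ bound)
a_1 = 1: 24/1  (≤ bound)
a_2 = 1: 47/2  (≤ bound)
a_3 = 1: 71/3  (> 2, stop)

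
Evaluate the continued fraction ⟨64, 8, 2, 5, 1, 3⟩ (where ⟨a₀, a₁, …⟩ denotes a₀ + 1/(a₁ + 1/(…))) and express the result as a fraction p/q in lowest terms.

27122/423

a_0 = 64: 64/1
a_1 = 8: 513/8
a_2 = 2: 1090/17
a_3 = 5: 5963/93
a_4 = 1: 7053/110
a_5 = 3: 27122/423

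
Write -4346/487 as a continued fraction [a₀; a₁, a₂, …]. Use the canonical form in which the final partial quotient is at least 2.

[-9; 13, 6, 6]

Apply division with remainder until the remainder is 0:
-4346 = -9·487 + 37, so a_0 = -9
487 = 13·37 + 6, so a_1 = 13
37 = 6·6 + 1, so a_2 = 6
6 = 6·1 + 0, so a_3 = 6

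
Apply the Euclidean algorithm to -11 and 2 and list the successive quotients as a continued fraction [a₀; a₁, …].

[-6; 2]

-11 ÷ 2 → quotient -6, remainder 1
2 ÷ 1 → quotient 2, remainder 0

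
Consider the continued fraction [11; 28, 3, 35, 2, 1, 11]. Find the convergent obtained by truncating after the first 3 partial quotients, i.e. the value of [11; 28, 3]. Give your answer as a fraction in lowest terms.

938/85

Starting at the tail and folding back:
Start with 3.
28 + 1/(3/1) = 28 + 1/3 = 85/3
11 + 1/(85/3) = 11 + 3/85 = 938/85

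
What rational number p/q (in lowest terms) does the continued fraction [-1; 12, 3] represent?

Start with 3.
12 + 1/(3/1) = 12 + 1/3 = 37/3
-1 + 1/(37/3) = -1 + 3/37 = -34/37

-34/37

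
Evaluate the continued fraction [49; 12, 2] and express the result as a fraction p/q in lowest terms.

Start with 2.
12 + 1/(2/1) = 12 + 1/2 = 25/2
49 + 1/(25/2) = 49 + 2/25 = 1227/25

1227/25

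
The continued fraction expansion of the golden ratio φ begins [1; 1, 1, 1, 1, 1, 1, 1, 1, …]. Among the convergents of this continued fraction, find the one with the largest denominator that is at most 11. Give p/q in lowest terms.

a_0 = 1: 1/1  (≤ bound)
a_1 = 1: 2/1  (≤ bound)
a_2 = 1: 3/2  (≤ bound)
a_3 = 1: 5/3  (≤ bound)
a_4 = 1: 8/5  (≤ bound)
a_5 = 1: 13/8  (≤ bound)
a_6 = 1: 21/13  (> 11, stop)

13/8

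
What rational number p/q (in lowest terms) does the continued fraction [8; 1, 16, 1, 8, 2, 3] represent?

a_0 = 8: 8/1
a_1 = 1: 9/1
a_2 = 16: 152/17
a_3 = 1: 161/18
a_4 = 8: 1440/161
a_5 = 2: 3041/340
a_6 = 3: 10563/1181

10563/1181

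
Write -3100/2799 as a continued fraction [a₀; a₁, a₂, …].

[-2; 1, 8, 3, 2, 1, 9, 3]

-3100 = -2·2799 + 2498, so a_0 = -2
2799 = 1·2498 + 301, so a_1 = 1
2498 = 8·301 + 90, so a_2 = 8
301 = 3·90 + 31, so a_3 = 3
90 = 2·31 + 28, so a_4 = 2
31 = 1·28 + 3, so a_5 = 1
28 = 9·3 + 1, so a_6 = 9
3 = 3·1 + 0, so a_7 = 3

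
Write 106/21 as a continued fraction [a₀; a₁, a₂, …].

[5; 21]

⌊106/21⌋ = 5, remainder 1
⌊21/1⌋ = 21, remainder 0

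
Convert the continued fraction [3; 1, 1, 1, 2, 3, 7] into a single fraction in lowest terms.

Compute successive convergents:
a_0 = 3: 3/1
a_1 = 1: 4/1
a_2 = 1: 7/2
a_3 = 1: 11/3
a_4 = 2: 29/8
a_5 = 3: 98/27
a_6 = 7: 715/197

715/197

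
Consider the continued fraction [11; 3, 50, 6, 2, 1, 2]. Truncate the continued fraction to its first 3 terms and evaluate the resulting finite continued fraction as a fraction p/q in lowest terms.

Start with 50.
3 + 1/(50/1) = 3 + 1/50 = 151/50
11 + 1/(151/50) = 11 + 50/151 = 1711/151

1711/151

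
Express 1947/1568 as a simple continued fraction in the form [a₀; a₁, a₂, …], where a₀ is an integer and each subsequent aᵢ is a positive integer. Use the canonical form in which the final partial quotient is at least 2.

Repeatedly divide and take the remainder:
⌊1947/1568⌋ = 1, remainder 379
⌊1568/379⌋ = 4, remainder 52
⌊379/52⌋ = 7, remainder 15
⌊52/15⌋ = 3, remainder 7
⌊15/7⌋ = 2, remainder 1
⌊7/1⌋ = 7, remainder 0

[1; 4, 7, 3, 2, 7]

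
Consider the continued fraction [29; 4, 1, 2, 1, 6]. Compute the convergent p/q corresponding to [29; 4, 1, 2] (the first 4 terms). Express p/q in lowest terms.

Collapse the nested fraction from the inside out:
Start with 2.
1 + 1/(2/1) = 1 + 1/2 = 3/2
4 + 1/(3/2) = 4 + 2/3 = 14/3
29 + 1/(14/3) = 29 + 3/14 = 409/14

409/14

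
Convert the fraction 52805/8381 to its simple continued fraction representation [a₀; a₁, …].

[6; 3, 3, 17, 1, 1, 7, 3]

Repeatedly divide and take the remainder:
⌊52805/8381⌋ = 6, remainder 2519
⌊8381/2519⌋ = 3, remainder 824
⌊2519/824⌋ = 3, remainder 47
⌊824/47⌋ = 17, remainder 25
⌊47/25⌋ = 1, remainder 22
⌊25/22⌋ = 1, remainder 3
⌊22/3⌋ = 7, remainder 1
⌊3/1⌋ = 3, remainder 0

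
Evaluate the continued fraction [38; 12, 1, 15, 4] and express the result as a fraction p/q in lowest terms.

Work from the innermost term outward:
Start with 4.
15 + 1/(4/1) = 15 + 1/4 = 61/4
1 + 1/(61/4) = 1 + 4/61 = 65/61
12 + 1/(65/61) = 12 + 61/65 = 841/65
38 + 1/(841/65) = 38 + 65/841 = 32023/841

32023/841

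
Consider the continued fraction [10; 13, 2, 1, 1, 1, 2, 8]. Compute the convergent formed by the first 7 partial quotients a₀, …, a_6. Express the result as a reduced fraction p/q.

a_0 = 10: 10/1
a_1 = 13: 131/13
a_2 = 2: 272/27
a_3 = 1: 403/40
a_4 = 1: 675/67
a_5 = 1: 1078/107
a_6 = 2: 2831/281

2831/281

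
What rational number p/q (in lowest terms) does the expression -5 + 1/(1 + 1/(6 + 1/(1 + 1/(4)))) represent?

a_0 = -5: -5/1
a_1 = 1: -4/1
a_2 = 6: -29/7
a_3 = 1: -33/8
a_4 = 4: -161/39

-161/39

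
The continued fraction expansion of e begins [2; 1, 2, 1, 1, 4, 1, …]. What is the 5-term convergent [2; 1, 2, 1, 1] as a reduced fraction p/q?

Start with 1.
1 + 1/(1/1) = 1 + 1/1 = 2/1
2 + 1/(2/1) = 2 + 1/2 = 5/2
1 + 1/(5/2) = 1 + 2/5 = 7/5
2 + 1/(7/5) = 2 + 5/7 = 19/7

19/7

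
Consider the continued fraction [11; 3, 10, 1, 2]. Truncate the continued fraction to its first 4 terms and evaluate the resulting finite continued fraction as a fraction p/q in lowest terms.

a_0 = 11: 11/1
a_1 = 3: 34/3
a_2 = 10: 351/31
a_3 = 1: 385/34

385/34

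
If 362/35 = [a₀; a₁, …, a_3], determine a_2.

1

362 = 10·35 + 12, so a_0 = 10
35 = 2·12 + 11, so a_1 = 2
12 = 1·11 + 1, so a_2 = 1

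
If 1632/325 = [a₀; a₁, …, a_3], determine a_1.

46

Apply division with remainder until the remainder is 0:
⌊1632/325⌋ = 5, remainder 7
⌊325/7⌋ = 46, remainder 3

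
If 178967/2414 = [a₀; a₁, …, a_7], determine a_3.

2

178967 ÷ 2414 → quotient 74, remainder 331
2414 ÷ 331 → quotient 7, remainder 97
331 ÷ 97 → quotient 3, remainder 40
97 ÷ 40 → quotient 2, remainder 17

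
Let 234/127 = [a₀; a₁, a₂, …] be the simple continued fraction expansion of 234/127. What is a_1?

234 = 1·127 + 107, so a_0 = 1
127 = 1·107 + 20, so a_1 = 1

1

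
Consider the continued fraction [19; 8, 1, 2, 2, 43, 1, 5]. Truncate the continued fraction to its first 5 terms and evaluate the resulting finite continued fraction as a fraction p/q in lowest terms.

Start with 2.
2 + 1/(2/1) = 2 + 1/2 = 5/2
1 + 1/(5/2) = 1 + 2/5 = 7/5
8 + 1/(7/5) = 8 + 5/7 = 61/7
19 + 1/(61/7) = 19 + 7/61 = 1166/61

1166/61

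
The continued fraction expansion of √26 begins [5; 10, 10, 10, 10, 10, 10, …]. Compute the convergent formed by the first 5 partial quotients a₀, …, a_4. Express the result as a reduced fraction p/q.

52525/10301

a_0 = 5: 5/1
a_1 = 10: 51/10
a_2 = 10: 515/101
a_3 = 10: 5201/1020
a_4 = 10: 52525/10301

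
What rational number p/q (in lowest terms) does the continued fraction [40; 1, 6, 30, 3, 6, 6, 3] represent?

3223232/78889

Start with 3.
6 + 1/(3/1) = 6 + 1/3 = 19/3
6 + 1/(19/3) = 6 + 3/19 = 117/19
3 + 1/(117/19) = 3 + 19/117 = 370/117
30 + 1/(370/117) = 30 + 117/370 = 11217/370
6 + 1/(11217/370) = 6 + 370/11217 = 67672/11217
1 + 1/(67672/11217) = 1 + 11217/67672 = 78889/67672
40 + 1/(78889/67672) = 40 + 67672/78889 = 3223232/78889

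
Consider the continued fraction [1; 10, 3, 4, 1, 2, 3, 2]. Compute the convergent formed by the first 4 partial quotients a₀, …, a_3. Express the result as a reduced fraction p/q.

Start with 4.
3 + 1/(4/1) = 3 + 1/4 = 13/4
10 + 1/(13/4) = 10 + 4/13 = 134/13
1 + 1/(134/13) = 1 + 13/134 = 147/134

147/134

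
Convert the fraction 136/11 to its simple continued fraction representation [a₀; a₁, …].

[12; 2, 1, 3]

136 ÷ 11 → quotient 12, remainder 4
11 ÷ 4 → quotient 2, remainder 3
4 ÷ 3 → quotient 1, remainder 1
3 ÷ 1 → quotient 3, remainder 0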